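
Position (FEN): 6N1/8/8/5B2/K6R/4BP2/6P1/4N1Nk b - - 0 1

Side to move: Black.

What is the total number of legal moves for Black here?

0

Black to move; king on h1.
In check: yes, from the white rook on h4.
Legal moves: none.
Count: 0.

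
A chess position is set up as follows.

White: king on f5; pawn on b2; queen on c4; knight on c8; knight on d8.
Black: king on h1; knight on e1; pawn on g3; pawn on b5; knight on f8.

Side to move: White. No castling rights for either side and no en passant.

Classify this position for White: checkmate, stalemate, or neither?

White to move; white king on f5.
In check: no.
Legal moves for White include: Nf7, Nb7, Ne6, Nc6, Ne7, Na7, Nd6, Nb6, Kf6, Kg5, Ke5, Kg4, Kf4, Ke4, Qg8, Qf7, Qc7, Qe6, ... (list truncated; more exist).
White has legal moves and is not in check → neither.

neither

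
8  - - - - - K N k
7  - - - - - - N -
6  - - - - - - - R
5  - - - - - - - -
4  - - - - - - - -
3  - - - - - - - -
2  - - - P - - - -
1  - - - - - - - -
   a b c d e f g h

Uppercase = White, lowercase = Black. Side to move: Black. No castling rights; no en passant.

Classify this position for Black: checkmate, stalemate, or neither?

checkmate

Black to move; black king on h8.
In check: yes, from the white rook on h6.
King squares — g7: attacked by Kf8; h7: attacked by Rh6; g8: attacked by Kf8.
Legal moves for Black: none.
In check with no legal moves → checkmate.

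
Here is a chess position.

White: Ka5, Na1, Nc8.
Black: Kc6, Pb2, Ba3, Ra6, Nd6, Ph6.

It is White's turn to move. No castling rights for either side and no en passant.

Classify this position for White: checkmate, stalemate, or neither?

neither

White to move; white king on a5.
In check: yes, from the black rook on a6.
Legal moves for White: Kxa6.
White is in check but has 1 legal move → neither.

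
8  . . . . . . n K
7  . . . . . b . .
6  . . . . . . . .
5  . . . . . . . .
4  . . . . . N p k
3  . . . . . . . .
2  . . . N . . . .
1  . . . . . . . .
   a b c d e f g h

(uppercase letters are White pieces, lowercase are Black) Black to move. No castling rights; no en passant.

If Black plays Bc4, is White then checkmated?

After Bc4: white king on h8; in check: no.
White is not in check, so this cannot be checkmate.

no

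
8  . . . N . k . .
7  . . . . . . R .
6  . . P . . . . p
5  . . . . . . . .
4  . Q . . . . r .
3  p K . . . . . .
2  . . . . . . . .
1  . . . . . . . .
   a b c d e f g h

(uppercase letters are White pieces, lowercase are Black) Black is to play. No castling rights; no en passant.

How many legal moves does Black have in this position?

3

Black to move; king on f8.
In check: yes, from the white queen on b4.
Legal moves: Ke8, Kxg7, Rxb4+.
Count: 3.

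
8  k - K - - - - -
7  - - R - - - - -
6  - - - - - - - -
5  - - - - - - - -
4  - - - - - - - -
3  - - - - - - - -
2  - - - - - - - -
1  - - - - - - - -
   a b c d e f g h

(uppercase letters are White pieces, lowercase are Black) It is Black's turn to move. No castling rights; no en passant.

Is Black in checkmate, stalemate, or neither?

Black to move; black king on a8.
In check: no.
King squares — a7: attacked by Rc7; b7: attacked by Rc7; b8: attacked by Kc8.
Legal moves for Black: none.
Not in check and no legal moves → stalemate.

stalemate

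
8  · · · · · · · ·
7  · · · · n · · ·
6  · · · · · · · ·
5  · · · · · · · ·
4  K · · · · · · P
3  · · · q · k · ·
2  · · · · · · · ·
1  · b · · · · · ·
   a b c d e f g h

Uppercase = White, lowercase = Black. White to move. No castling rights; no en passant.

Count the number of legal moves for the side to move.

3

White to move; king on a4.
In check: no.
Legal moves: Ka5, Kb4, h5.
Count: 3.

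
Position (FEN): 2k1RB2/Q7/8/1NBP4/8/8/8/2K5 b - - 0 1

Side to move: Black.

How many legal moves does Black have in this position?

0

Black to move; king on c8.
In check: yes, from the white rook on e8.
Legal moves: none.
Count: 0.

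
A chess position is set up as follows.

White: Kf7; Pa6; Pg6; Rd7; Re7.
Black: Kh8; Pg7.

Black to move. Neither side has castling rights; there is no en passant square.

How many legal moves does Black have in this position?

Black to move; king on h8.
In check: no.
Legal moves: none.
Count: 0.

0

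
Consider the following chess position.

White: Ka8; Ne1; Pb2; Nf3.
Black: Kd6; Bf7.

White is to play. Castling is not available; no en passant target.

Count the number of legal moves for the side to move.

White to move; king on a8.
In check: no.
Legal moves: Kb8, Kb7, Ka7, Ng5, Ne5, Nh4, Nd4, Nh2, Nd2, Ng1, Nd3, Ng2, Nc2, b3, b4.
Count: 15.

15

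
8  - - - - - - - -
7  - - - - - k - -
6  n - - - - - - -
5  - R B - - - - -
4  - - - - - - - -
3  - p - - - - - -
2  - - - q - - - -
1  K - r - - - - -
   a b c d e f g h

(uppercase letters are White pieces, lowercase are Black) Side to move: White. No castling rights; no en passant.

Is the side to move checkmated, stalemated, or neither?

checkmate

White to move; white king on a1.
In check: yes, from the black rook on c1.
King squares — b1: attacked by Rc1; a2: attacked by Qd2; b2: attacked by Qd2.
Legal moves for White: none.
In check with no legal moves → checkmate.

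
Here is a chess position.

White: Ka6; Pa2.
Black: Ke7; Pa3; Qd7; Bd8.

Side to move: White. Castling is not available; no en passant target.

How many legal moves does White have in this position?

White to move; king on a6.
In check: no.
Legal moves: none.
Count: 0.

0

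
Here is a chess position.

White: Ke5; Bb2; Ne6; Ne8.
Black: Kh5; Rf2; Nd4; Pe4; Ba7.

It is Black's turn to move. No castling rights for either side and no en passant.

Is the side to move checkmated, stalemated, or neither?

Black to move; black king on h5.
In check: no.
Legal moves for Black include: Bb8+, Bb6, Bc5, Kh6, Kg6, Kh4, Kg4, Nxe6, Nc6+, Nf5, Nb5, Nf3+, Nb3, Ne2, Nc2, Rf8, Rf7, Rf6, ... (list truncated; more exist).
Black has legal moves and is not in check → neither.

neither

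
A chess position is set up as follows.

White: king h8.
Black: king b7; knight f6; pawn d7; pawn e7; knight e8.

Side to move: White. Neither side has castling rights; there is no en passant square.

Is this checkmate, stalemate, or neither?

White to move; white king on h8.
In check: no.
King squares — g7: attacked by Ne8; h7: attacked by Nf6; g8: attacked by Nf6.
Legal moves for White: none.
Not in check and no legal moves → stalemate.

stalemate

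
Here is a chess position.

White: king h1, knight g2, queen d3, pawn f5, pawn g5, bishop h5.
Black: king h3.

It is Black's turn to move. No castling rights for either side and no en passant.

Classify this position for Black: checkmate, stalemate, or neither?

checkmate

Black to move; black king on h3.
In check: yes, from the white queen on d3.
King squares — g2: attacked by Kh1; h2: attacked by Kh1; g3: attacked by Qd3; g4: attacked by Bh5; h4: attacked by Ng2.
Legal moves for Black: none.
In check with no legal moves → checkmate.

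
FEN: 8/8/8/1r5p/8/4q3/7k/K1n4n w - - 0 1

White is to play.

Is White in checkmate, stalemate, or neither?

stalemate

White to move; white king on a1.
In check: no.
King squares — b1: attacked by Rb5; a2: attacked by Nc1; b2: attacked by Rb5.
Legal moves for White: none.
Not in check and no legal moves → stalemate.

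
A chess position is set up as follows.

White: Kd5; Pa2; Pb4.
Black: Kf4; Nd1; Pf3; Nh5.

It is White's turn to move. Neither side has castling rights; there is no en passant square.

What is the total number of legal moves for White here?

White to move; king on d5.
In check: no.
Legal moves: Ke6, Kd6, Kc6, Kc5, Kd4, Kc4, b5, a3, a4.
Count: 9.

9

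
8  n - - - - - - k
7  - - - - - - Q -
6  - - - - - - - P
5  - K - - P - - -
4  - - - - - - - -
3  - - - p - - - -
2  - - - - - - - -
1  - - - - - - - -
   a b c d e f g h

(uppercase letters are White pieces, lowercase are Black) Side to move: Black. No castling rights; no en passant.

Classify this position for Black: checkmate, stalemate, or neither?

Black to move; black king on h8.
In check: yes, from the white queen on g7.
King squares — g7: attacked by Ph6; h7: attacked by Qg7; g8: attacked by Qg7.
Legal moves for Black: none.
In check with no legal moves → checkmate.

checkmate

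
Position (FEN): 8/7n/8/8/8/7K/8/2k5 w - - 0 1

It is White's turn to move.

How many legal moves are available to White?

White to move; king on h3.
In check: no.
Legal moves: Kh4, Kg4, Kg3, Kh2, Kg2.
Count: 5.

5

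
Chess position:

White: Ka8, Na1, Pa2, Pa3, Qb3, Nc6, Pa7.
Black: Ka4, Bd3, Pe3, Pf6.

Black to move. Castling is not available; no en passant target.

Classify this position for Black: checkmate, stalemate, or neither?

Black to move; black king on a4.
In check: yes, from the white queen on b3.
King squares — a3: attacked by Qb3; b3: attacked by Na1; b4: attacked by Pa3; a5: attacked by Nc6; b5: attacked by Qb3.
Legal moves for Black: none.
In check with no legal moves → checkmate.

checkmate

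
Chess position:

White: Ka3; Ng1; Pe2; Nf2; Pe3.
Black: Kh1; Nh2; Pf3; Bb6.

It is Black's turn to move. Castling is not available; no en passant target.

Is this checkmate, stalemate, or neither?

neither

Black to move; black king on h1.
In check: yes, from the white knight on f2.
King squares — g1: available; g2: available; h2: own knight.
Legal moves for Black: Kg2, Kxg1.
Black is in check but has 2 legal moves → neither.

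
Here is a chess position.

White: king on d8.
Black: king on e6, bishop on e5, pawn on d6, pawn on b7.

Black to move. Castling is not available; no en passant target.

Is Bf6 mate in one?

no

After Bf6: white king on d8; in check: yes, from the black bishop on f6.
White has 3 legal replies: Ke8, Kc8, Kc7.
In check but a legal move exists → not checkmate.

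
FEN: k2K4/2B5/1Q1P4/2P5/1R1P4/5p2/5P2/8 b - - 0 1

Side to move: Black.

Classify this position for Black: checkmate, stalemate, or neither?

stalemate

Black to move; black king on a8.
In check: no.
King squares — a7: attacked by Qb6; b7: attacked by Qb6; b8: attacked by Qb6.
Legal moves for Black: none.
Not in check and no legal moves → stalemate.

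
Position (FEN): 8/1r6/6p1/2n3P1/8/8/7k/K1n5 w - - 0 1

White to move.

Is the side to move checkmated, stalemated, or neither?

stalemate

White to move; white king on a1.
In check: no.
King squares — b1: attacked by Rb7; a2: attacked by Nc1; b2: attacked by Rb7.
Legal moves for White: none.
Not in check and no legal moves → stalemate.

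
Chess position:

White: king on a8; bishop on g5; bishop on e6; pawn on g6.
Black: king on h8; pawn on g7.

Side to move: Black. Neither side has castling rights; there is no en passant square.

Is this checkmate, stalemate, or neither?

stalemate

Black to move; black king on h8.
In check: no.
King squares — g7: own pawn; h7: attacked by Pg6; g8: attacked by Be6.
Legal moves for Black: none.
Not in check and no legal moves → stalemate.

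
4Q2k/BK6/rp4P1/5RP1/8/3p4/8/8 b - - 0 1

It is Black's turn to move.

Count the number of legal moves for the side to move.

Black to move; king on h8.
In check: yes, from the white queen on e8.
Legal moves: Kg7.
Count: 1.

1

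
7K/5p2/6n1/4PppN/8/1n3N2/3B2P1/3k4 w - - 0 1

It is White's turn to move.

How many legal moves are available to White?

White to move; king on h8.
In check: yes, from the black knight on g6.
Legal moves: Kg8, Kh7, Kg7.
Count: 3.

3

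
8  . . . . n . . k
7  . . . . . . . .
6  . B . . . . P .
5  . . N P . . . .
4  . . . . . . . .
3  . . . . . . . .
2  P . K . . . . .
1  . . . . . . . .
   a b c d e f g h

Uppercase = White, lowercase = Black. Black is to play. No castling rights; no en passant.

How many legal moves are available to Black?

6

Black to move; king on h8.
In check: no.
Legal moves: Kg8, Kg7, Ng7, Nc7, Nf6, Nd6.
Count: 6.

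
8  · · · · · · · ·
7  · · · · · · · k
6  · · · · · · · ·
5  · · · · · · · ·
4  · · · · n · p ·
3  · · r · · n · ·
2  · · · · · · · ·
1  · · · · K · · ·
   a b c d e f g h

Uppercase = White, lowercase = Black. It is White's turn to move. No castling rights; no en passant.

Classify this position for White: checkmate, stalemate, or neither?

White to move; white king on e1.
In check: yes, from the black knight on f3.
Legal moves for White: Ke2, Kf1, Kd1.
White is in check but has 3 legal moves → neither.

neither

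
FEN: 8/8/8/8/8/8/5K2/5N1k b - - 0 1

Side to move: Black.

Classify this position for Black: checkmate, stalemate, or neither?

Black to move; black king on h1.
In check: no.
King squares — g1: attacked by Kf2; g2: attacked by Kf2; h2: attacked by Nf1.
Legal moves for Black: none.
Not in check and no legal moves → stalemate.

stalemate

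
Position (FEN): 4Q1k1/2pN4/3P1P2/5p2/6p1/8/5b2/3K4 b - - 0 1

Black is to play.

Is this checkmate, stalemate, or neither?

neither

Black to move; black king on g8.
In check: yes, from the white queen on e8.
Legal moves for Black: Kh7.
Black is in check but has 1 legal move → neither.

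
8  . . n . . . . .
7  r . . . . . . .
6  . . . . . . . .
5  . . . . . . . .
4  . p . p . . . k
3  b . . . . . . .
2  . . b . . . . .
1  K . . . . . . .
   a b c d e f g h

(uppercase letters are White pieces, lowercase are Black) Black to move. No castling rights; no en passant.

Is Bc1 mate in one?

yes

After Bc1: white king on a1; in check: yes, from the black rook on a7.
King squares — b1: attacked by Bc2; a2: attacked by Ra7; b2: attacked by Bc1.
White has no legal moves → checkmate.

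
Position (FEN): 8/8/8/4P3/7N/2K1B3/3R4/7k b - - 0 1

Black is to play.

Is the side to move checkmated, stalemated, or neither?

Black to move; black king on h1.
In check: no.
King squares — g1: attacked by Be3; g2: attacked by Rd2; h2: attacked by Rd2.
Legal moves for Black: none.
Not in check and no legal moves → stalemate.

stalemate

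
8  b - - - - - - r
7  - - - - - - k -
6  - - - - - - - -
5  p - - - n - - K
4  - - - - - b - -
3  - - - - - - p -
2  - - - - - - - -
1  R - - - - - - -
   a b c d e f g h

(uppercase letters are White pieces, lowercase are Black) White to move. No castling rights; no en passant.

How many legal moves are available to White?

0

White to move; king on h5.
In check: yes, from the black rook on h8.
Legal moves: none.
Count: 0.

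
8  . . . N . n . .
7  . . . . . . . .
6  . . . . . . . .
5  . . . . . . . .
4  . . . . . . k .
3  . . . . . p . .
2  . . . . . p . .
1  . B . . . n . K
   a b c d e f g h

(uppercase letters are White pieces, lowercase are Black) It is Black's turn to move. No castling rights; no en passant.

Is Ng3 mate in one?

After Ng3: white king on h1; in check: yes, from the black knight on g3.
White has 1 legal reply: Kh2.
In check but a legal move exists → not checkmate.

no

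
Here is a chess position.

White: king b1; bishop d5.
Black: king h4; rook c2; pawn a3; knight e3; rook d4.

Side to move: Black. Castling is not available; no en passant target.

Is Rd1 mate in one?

yes

After Rd1: white king on b1; in check: yes, from the black rook on d1.
King squares — a1: attacked by Rd1; c1: attacked by Rd1; a2: attacked by Rc2; b2: attacked by Rc2; c2: attacked by Ne3.
White has no legal moves → checkmate.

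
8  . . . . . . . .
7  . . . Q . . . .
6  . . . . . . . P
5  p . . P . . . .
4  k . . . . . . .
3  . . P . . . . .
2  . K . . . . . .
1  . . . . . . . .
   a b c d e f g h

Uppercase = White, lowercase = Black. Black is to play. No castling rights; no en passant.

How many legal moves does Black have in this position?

Black to move; king on a4.
In check: yes, from the white queen on d7.
Legal moves: none.
Count: 0.

0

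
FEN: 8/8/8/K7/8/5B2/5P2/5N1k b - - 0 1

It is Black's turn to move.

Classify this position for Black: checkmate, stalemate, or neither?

neither

Black to move; black king on h1.
In check: yes, from the white bishop on f3.
King squares — g1: available; g2: attacked by Bf3; h2: attacked by Nf1.
Legal moves for Black: Kg1.
Black is in check but has 1 legal move → neither.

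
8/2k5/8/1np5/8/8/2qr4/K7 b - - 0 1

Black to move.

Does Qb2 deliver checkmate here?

After Qb2: white king on a1; in check: yes, from the black queen on b2.
King squares — b1: attacked by Qb2; a2: attacked by Qb2; b2: attacked by Rd2.
White has no legal moves → checkmate.

yes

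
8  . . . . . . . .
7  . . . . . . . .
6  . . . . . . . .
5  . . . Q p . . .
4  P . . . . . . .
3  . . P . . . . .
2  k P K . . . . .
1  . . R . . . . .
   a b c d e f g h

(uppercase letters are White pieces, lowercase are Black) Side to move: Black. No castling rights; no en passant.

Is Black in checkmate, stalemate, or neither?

Black to move; black king on a2.
In check: yes, from the white queen on d5.
King squares — a1: attacked by Rc1; b1: attacked by Rc1; b2: attacked by Kc2; a3: attacked by Pb2; b3: attacked by Kc2.
Legal moves for Black: none.
In check with no legal moves → checkmate.

checkmate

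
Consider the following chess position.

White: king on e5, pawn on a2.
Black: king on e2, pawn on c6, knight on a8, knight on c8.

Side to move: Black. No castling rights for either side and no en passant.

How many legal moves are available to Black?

Black to move; king on e2.
In check: no.
Legal moves: Ne7, Na7, Nd6, Ncb6, Nc7, Nab6, Kf3, Ke3, Kd3, Kf2, Kd2, Kf1, Ke1, Kd1, c5.
Count: 15.

15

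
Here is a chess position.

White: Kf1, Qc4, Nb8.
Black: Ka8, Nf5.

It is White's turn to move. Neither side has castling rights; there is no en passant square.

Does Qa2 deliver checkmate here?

no

After Qa2: black king on a8; in check: yes, from the white queen on a2.
Black has 2 legal replies: Kxb8, Kb7.
In check but a legal move exists → not checkmate.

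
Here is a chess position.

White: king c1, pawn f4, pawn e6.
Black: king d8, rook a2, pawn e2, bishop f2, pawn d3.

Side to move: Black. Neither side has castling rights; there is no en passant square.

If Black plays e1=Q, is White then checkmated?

After e1=Q: white king on c1; in check: yes, from the black queen on e1.
King squares — b1: attacked by Qe1; d1: attacked by Qe1; b2: attacked by Ra2; c2: attacked by Ra2; d2: attacked by Qe1.
White has no legal moves → checkmate.

yes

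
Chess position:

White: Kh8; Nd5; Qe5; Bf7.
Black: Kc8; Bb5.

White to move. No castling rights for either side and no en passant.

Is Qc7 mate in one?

After Qc7: black king on c8; in check: yes, from the white queen on c7.
King squares — b7: attacked by Qc7; c7: attacked by Nd5; d7: attacked by Qc7; b8: attacked by Qc7; d8: attacked by Qc7.
Black has no legal moves → checkmate.

yes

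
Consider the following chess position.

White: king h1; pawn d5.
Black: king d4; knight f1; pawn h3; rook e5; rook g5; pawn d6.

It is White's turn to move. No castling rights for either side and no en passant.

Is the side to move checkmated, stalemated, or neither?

stalemate

White to move; white king on h1.
In check: no.
King squares — g1: attacked by Rg5; g2: attacked by Ph3; h2: attacked by Nf1.
Legal moves for White: none.
Not in check and no legal moves → stalemate.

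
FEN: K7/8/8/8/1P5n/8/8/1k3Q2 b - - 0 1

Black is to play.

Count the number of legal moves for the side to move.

Black to move; king on b1.
In check: yes, from the white queen on f1.
Legal moves: Kc2, Kb2, Ka2.
Count: 3.

3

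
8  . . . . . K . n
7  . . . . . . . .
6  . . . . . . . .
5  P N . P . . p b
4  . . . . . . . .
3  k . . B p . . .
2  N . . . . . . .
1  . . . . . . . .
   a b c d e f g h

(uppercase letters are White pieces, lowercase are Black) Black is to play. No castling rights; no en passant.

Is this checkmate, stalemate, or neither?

Black to move; black king on a3.
In check: yes, from the white knight on b5.
King squares — a2: available; b2: available; b3: available; a4: available; b4: attacked by Na2.
Legal moves for Black: Ka4, Kb3, Kb2, Kxa2.
Black is in check but has 4 legal moves → neither.

neither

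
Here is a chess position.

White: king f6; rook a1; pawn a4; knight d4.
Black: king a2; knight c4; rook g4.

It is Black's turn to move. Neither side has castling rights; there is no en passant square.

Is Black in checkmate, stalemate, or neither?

Black to move; black king on a2.
In check: yes, from the white rook on a1.
King squares — a1: available; b1: attacked by Ra1; b2: available; a3: attacked by Ra1; b3: attacked by Nd4.
Legal moves for Black: Kb2, Kxa1.
Black is in check but has 2 legal moves → neither.

neither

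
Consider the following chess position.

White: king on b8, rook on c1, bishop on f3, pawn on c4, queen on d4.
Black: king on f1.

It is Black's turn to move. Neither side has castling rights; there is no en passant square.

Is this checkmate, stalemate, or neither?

checkmate

Black to move; black king on f1.
In check: yes, from the white rook on c1.
King squares — e1: attacked by Rc1; g1: attacked by Rc1; e2: attacked by Bf3; f2: attacked by Qd4; g2: attacked by Bf3.
Legal moves for Black: none.
In check with no legal moves → checkmate.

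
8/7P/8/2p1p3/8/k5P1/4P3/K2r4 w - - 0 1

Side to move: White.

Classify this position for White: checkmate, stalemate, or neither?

White to move; white king on a1.
In check: yes, from the black rook on d1.
King squares — b1: attacked by Rd1; a2: attacked by Ka3; b2: attacked by Ka3.
Legal moves for White: none.
In check with no legal moves → checkmate.

checkmate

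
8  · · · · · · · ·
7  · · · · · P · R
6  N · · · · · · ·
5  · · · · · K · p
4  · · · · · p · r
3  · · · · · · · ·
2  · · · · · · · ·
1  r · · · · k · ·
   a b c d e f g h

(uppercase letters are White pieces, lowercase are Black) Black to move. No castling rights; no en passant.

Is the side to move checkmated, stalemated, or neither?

neither

Black to move; black king on f1.
In check: no.
Legal moves for Black include: Rg4, Rh3, Rh2, Rh1, Kg2, Kf2, Ke2, Kg1, Ke1, Rxa6, Ra5+, Ra4, Ra3, Ra2, Re1, Rd1, Rc1, Rb1, ... (list truncated; more exist).
Black has legal moves and is not in check → neither.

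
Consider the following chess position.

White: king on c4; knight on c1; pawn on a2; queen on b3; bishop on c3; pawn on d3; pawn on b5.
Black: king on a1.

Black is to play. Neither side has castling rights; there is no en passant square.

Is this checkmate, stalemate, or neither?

Black to move; black king on a1.
In check: yes, from the white bishop on c3.
King squares — b1: attacked by Qb3; a2: attacked by Nc1; b2: attacked by Qb3.
Legal moves for Black: none.
In check with no legal moves → checkmate.

checkmate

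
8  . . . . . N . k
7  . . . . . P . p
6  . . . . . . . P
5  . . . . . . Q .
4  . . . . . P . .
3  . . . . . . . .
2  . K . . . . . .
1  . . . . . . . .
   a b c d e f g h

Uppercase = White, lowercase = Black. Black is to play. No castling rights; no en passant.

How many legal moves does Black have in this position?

0

Black to move; king on h8.
In check: no.
Legal moves: none.
Count: 0.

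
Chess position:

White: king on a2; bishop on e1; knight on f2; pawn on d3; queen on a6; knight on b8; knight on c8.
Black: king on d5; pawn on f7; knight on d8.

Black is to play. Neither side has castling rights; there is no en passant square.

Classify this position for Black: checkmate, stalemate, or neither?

Black to move; black king on d5.
In check: no.
Legal moves for Black: Nb7, Ne6, Nc6, Ke5, Kc5, Kd4, f6, f5.
Black has 8 legal moves and is not in check → neither.

neither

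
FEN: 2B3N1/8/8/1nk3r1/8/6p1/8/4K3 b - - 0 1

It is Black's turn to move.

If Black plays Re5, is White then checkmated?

After Re5: white king on e1; in check: yes, from the black rook on e5.
White has 3 legal replies: Kd2, Kf1, Kd1.
In check but a legal move exists → not checkmate.

no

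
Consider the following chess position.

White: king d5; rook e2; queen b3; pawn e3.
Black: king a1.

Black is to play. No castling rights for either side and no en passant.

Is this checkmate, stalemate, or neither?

stalemate

Black to move; black king on a1.
In check: no.
King squares — b1: attacked by Qb3; a2: attacked by Re2; b2: attacked by Re2.
Legal moves for Black: none.
Not in check and no legal moves → stalemate.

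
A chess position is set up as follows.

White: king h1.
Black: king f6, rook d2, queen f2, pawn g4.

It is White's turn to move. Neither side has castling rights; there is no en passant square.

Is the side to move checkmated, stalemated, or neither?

stalemate

White to move; white king on h1.
In check: no.
King squares — g1: attacked by Qf2; g2: attacked by Qf2; h2: attacked by Qf2.
Legal moves for White: none.
Not in check and no legal moves → stalemate.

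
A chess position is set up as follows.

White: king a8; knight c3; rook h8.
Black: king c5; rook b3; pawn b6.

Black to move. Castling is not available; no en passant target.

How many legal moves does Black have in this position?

12

Black to move; king on c5.
In check: no.
Legal moves: Kd6, Kc6, Kd4, Kc4, Kb4, Rb5, Rb4, Rxc3, Ra3+, Rb2, Rb1, b5.
Count: 12.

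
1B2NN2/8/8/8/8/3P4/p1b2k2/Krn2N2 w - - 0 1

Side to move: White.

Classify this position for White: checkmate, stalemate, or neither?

checkmate

White to move; white king on a1.
In check: yes, from the black rook on b1.
King squares — b1: attacked by Pa2; a2: attacked by Nc1; b2: attacked by Rb1.
Legal moves for White: none.
In check with no legal moves → checkmate.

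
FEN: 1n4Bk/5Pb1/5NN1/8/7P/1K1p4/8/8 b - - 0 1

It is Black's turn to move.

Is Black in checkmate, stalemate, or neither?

Black to move; black king on h8.
In check: yes, from the white knight on g6.
King squares — g7: own bishop; h7: attacked by Nf6; g8: attacked by Nf6.
Legal moves for Black: none.
In check with no legal moves → checkmate.

checkmate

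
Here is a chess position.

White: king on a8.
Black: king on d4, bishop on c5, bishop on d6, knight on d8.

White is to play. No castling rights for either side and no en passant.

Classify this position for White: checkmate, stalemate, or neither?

White to move; white king on a8.
In check: no.
King squares — a7: attacked by Bc5; b7: attacked by Nd8; b8: attacked by Bd6.
Legal moves for White: none.
Not in check and no legal moves → stalemate.

stalemate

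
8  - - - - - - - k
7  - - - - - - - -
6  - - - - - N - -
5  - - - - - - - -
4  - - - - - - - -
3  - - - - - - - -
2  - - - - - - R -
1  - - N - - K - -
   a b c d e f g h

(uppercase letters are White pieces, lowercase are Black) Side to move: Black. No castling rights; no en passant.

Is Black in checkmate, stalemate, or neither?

Black to move; black king on h8.
In check: no.
King squares — g7: attacked by Rg2; h7: attacked by Nf6; g8: attacked by Rg2.
Legal moves for Black: none.
Not in check and no legal moves → stalemate.

stalemate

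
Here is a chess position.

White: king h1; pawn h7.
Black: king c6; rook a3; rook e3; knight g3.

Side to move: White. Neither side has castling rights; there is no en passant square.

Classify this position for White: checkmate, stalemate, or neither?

White to move; white king on h1.
In check: yes, from the black knight on g3.
Legal moves for White: Kh2, Kg2, Kg1.
White is in check but has 3 legal moves → neither.

neither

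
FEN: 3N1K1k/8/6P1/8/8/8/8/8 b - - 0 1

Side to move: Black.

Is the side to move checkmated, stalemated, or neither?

Black to move; black king on h8.
In check: no.
King squares — g7: attacked by Kf8; h7: attacked by Pg6; g8: attacked by Kf8.
Legal moves for Black: none.
Not in check and no legal moves → stalemate.

stalemate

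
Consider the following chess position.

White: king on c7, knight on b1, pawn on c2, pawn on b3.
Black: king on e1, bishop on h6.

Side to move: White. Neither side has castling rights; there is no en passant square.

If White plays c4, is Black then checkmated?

no

After c4: black king on e1; in check: no.
Black is not in check, so this cannot be checkmate.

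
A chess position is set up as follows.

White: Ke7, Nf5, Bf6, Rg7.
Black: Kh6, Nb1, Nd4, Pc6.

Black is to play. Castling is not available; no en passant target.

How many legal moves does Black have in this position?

2

Black to move; king on h6.
In check: yes, from the white knight on f5.
Legal moves: Kh5, Nxf5+.
Count: 2.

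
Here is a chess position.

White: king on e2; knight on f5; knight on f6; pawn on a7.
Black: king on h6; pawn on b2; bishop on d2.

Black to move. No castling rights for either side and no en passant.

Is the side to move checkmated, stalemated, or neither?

neither

Black to move; black king on h6.
In check: yes, from the white knight on f5.
Legal moves for Black: Kg6, Kg5.
Black is in check but has 2 legal moves → neither.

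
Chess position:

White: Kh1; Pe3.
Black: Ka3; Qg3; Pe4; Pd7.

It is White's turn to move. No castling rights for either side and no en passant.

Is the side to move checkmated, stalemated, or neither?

stalemate

White to move; white king on h1.
In check: no.
King squares — g1: attacked by Qg3; g2: attacked by Qg3; h2: attacked by Qg3.
Legal moves for White: none.
Not in check and no legal moves → stalemate.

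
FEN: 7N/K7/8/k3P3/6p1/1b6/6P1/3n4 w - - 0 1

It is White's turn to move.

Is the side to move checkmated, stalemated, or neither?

White to move; white king on a7.
In check: no.
Legal moves for White: Nf7, Ng6, Kb8, Ka8, Kb7, e6, g3.
White has 7 legal moves and is not in check → neither.

neither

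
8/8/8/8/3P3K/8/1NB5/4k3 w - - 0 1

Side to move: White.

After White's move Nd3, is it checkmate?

After Nd3: black king on e1; in check: yes, from the white knight on d3.
Black has 3 legal replies: Ke2, Kd2, Kf1.
In check but a legal move exists → not checkmate.

no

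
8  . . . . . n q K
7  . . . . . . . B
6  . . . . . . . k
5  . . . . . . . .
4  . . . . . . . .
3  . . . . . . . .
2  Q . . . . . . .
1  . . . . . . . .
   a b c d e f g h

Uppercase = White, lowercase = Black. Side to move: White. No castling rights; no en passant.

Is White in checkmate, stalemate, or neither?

White to move; white king on h8.
In check: yes, from the black queen on g8.
King squares — g7: attacked by Kh6; h7: own bishop; g8: available.
Legal moves for White: Kxg8, Bxg8, Qxg8.
White is in check but has 3 legal moves → neither.

neither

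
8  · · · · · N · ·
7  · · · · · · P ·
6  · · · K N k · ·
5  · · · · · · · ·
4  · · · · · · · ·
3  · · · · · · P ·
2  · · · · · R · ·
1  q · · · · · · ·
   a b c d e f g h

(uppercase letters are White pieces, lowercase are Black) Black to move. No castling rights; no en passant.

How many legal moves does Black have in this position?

0

Black to move; king on f6.
In check: yes, from the white rook on f2.
Legal moves: none.
Count: 0.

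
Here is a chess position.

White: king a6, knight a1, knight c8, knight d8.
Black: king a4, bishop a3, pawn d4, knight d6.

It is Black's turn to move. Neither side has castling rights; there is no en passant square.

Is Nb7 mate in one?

no

After Nb7: white king on a6; in check: no.
White is not in check, so this cannot be checkmate.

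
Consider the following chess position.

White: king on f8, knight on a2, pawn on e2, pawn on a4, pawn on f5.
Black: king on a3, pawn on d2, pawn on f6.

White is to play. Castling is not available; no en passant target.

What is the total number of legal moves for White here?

11

White to move; king on f8.
In check: no.
Legal moves: Kg8, Ke8, Kg7, Kf7, Ke7, Nb4, Nc3, Nc1, a5, e3, e4.
Count: 11.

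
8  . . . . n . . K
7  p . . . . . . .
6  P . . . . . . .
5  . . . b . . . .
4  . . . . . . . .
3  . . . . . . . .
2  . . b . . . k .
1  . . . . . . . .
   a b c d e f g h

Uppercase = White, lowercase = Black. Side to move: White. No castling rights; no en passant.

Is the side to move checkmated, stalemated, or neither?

stalemate

White to move; white king on h8.
In check: no.
King squares — g7: attacked by Ne8; h7: attacked by Bc2; g8: attacked by Bd5.
Legal moves for White: none.
Not in check and no legal moves → stalemate.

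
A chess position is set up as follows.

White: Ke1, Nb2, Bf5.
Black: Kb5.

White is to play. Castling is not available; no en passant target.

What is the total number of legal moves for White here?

White to move; king on e1.
In check: no.
Legal moves: Bc8, Bh7, Bd7+, Bg6, Be6, Bg4, Be4, Bh3, Bd3+, Bc2, Bb1, Nc4, Na4, Nd3, Nd1, Kf2, Ke2, Kd2, Kf1, Kd1.
Count: 20.

20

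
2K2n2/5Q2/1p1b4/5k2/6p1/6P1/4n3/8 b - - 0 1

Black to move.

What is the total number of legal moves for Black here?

3

Black to move; king on f5.
In check: yes, from the white queen on f7.
Legal moves: Kg5, Ke5, Ke4.
Count: 3.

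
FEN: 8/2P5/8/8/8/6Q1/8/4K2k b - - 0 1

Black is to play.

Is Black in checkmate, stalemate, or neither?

stalemate

Black to move; black king on h1.
In check: no.
King squares — g1: attacked by Qg3; g2: attacked by Qg3; h2: attacked by Qg3.
Legal moves for Black: none.
Not in check and no legal moves → stalemate.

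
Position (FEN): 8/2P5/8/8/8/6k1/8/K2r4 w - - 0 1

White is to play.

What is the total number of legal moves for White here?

2

White to move; king on a1.
In check: yes, from the black rook on d1.
Legal moves: Kb2, Ka2.
Count: 2.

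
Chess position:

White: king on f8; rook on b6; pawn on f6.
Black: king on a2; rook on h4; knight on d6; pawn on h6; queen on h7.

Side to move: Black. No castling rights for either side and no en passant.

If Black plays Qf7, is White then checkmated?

After Qf7: white king on f8; in check: yes, from the black queen on f7.
King squares — e7: attacked by Qf7; f7: attacked by Nd6; g7: attacked by Qf7; e8: attacked by Nd6; g8: attacked by Qf7.
White has no legal moves → checkmate.

yes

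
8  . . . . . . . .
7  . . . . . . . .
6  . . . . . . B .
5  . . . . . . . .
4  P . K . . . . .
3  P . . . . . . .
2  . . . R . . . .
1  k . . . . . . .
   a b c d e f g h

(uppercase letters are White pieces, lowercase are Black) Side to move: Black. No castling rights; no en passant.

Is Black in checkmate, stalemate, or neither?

Black to move; black king on a1.
In check: no.
King squares — b1: attacked by Bg6; a2: attacked by Rd2; b2: attacked by Rd2.
Legal moves for Black: none.
Not in check and no legal moves → stalemate.

stalemate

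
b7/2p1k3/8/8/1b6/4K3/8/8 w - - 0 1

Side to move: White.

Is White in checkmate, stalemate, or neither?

White to move; white king on e3.
In check: no.
Legal moves for White: Kf4, Kd4, Kd3, Kf2, Ke2.
White has 5 legal moves and is not in check → neither.

neither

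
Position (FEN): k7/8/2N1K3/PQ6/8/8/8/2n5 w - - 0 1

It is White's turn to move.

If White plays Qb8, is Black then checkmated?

yes

After Qb8: black king on a8; in check: yes, from the white queen on b8.
King squares — a7: attacked by Nc6; b7: attacked by Qb8; b8: attacked by Nc6.
Black has no legal moves → checkmate.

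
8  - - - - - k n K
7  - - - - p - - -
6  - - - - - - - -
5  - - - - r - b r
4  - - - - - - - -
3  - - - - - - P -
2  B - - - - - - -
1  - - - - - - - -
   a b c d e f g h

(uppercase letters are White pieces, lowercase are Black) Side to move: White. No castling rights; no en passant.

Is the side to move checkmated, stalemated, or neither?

White to move; white king on h8.
In check: yes, from the black rook on h5.
King squares — g7: attacked by Kf8; h7: attacked by Rh5; g8: attacked by Kf8.
Legal moves for White: none.
In check with no legal moves → checkmate.

checkmate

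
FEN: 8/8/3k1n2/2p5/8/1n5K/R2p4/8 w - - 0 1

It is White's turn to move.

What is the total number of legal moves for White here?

14

White to move; king on h3.
In check: no.
Legal moves: Kh4, Kg3, Kh2, Kg2, Ra8, Ra7, Ra6+, Ra5, Ra4, Ra3, Rxd2+, Rc2, Rb2, Ra1.
Count: 14.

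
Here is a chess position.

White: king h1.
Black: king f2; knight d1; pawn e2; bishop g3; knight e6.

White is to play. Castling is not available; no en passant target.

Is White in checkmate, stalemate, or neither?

White to move; white king on h1.
In check: no.
King squares — g1: attacked by Kf2; g2: attacked by Kf2; h2: attacked by Bg3.
Legal moves for White: none.
Not in check and no legal moves → stalemate.

stalemate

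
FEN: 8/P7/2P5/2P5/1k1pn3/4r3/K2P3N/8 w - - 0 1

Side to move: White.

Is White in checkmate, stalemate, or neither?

neither

White to move; white king on a2.
In check: no.
Legal moves for White: Ng4, Nf3, Nf1, Kb2, Kb1, Ka1, dxe3, a8=Q, a8=R, a8=B, a8=N, c7, d3.
White has 13 legal moves and is not in check → neither.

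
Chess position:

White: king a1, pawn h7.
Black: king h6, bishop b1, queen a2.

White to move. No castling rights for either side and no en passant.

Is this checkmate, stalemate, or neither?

White to move; white king on a1.
In check: yes, from the black queen on a2.
King squares — b1: attacked by Qa2; a2: attacked by Bb1; b2: attacked by Qa2.
Legal moves for White: none.
In check with no legal moves → checkmate.

checkmate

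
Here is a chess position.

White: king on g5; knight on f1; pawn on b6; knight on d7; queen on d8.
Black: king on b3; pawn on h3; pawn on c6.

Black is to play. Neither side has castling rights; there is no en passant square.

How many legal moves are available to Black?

10

Black to move; king on b3.
In check: no.
Legal moves: Kc4, Kb4, Ka4, Kc3, Ka3, Kc2, Kb2, Ka2, c5, h2.
Count: 10.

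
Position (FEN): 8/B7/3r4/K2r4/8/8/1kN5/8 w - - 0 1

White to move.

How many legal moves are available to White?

3

White to move; king on a5.
In check: yes, from the black rook on d5.
Legal moves: Kb4, Ka4, Bc5.
Count: 3.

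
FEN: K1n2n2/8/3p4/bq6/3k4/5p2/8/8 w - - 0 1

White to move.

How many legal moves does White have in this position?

White to move; king on a8.
In check: no.
Legal moves: none.
Count: 0.

0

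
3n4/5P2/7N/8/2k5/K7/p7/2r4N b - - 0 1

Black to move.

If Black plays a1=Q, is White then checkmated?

yes

After a1=Q: white king on a3; in check: yes, from the black queen on a1.
King squares — a2: attacked by Qa1; b2: attacked by Qa1; b3: attacked by Kc4; a4: attacked by Qa1; b4: attacked by Kc4.
White has no legal moves → checkmate.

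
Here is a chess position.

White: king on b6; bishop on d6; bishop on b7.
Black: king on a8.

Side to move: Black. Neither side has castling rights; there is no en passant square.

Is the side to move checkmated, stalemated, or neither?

checkmate

Black to move; black king on a8.
In check: yes, from the white bishop on b7.
King squares — a7: attacked by Kb6; b7: attacked by Kb6; b8: attacked by Bd6.
Legal moves for Black: none.
In check with no legal moves → checkmate.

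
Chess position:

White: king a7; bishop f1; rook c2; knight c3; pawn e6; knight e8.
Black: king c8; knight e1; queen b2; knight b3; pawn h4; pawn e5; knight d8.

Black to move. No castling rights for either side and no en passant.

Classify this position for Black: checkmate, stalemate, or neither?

Black to move; black king on c8.
In check: no.
Legal moves for Black include: Nf7, Nb7, Nxe6, Nc6+, Nc5, Na5, Nd4, Nd2, Nc1, Na1, Qxc3, Qa3+, Qxc2, Qa2+, Qc1, Qb1, Qa1+, Nf3, ... (list truncated; more exist).
Black has legal moves and is not in check → neither.

neither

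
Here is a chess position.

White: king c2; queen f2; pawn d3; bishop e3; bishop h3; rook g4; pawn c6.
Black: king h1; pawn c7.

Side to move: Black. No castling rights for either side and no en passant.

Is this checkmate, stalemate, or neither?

stalemate

Black to move; black king on h1.
In check: no.
King squares — g1: attacked by Qf2; g2: attacked by Qf2; h2: attacked by Qf2.
Legal moves for Black: none.
Not in check and no legal moves → stalemate.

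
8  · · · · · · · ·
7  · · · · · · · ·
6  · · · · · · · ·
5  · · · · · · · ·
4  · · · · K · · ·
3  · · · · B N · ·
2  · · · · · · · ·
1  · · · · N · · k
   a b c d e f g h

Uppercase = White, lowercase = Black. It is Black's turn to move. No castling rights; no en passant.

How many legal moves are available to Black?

Black to move; king on h1.
In check: no.
Legal moves: none.
Count: 0.

0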